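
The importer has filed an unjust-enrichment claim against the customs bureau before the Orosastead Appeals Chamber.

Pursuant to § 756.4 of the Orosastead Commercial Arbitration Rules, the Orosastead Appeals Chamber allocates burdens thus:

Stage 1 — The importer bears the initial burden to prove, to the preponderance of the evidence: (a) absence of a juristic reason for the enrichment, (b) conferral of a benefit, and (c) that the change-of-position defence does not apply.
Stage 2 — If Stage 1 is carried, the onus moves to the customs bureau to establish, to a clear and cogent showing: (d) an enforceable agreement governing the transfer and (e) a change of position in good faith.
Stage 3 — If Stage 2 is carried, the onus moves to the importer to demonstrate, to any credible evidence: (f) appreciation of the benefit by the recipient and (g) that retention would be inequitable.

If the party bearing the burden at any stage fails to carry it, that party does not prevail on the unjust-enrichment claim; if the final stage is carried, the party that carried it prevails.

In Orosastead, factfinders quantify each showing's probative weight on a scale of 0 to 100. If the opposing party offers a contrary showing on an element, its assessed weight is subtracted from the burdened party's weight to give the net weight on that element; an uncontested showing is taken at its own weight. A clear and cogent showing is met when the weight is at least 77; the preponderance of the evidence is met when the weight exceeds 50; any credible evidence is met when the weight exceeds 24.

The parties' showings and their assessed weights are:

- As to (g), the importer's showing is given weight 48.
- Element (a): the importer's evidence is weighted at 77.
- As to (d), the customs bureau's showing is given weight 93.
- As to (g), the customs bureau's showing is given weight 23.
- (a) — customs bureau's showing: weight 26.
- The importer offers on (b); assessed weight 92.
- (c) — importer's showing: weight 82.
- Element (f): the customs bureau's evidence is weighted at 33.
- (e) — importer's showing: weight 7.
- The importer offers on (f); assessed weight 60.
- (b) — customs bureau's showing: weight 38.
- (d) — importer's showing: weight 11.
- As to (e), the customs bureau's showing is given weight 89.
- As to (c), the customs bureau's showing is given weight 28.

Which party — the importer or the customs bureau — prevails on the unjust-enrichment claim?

importer

Stage 1 (importer, the preponderance of the evidence, weight exceeds 50): (a) net 77−26=51 > 50 — meets; (b) net 92−38=54 > 50 — meets; (c) net 82−28=54 > 50 — meets.
  The importer carries Stage 1; the customs bureau now bears the burden.
Stage 2 (customs bureau, a clear and cogent showing, weight is at least 77): (d) net 93−11=82 ≥ 77 — meets; (e) net 89−7=82 ≥ 77 — meets.
  Stage 2 carried; the burden shifts to the importer.
Stage 3 (importer, any credible evidence, weight exceeds 24): (f) net 60−33=27 > 24 — meets; (g) net 48−23=25 > 24 — meets.
  The importer carries the last stage.
All stages carried — the importer prevails.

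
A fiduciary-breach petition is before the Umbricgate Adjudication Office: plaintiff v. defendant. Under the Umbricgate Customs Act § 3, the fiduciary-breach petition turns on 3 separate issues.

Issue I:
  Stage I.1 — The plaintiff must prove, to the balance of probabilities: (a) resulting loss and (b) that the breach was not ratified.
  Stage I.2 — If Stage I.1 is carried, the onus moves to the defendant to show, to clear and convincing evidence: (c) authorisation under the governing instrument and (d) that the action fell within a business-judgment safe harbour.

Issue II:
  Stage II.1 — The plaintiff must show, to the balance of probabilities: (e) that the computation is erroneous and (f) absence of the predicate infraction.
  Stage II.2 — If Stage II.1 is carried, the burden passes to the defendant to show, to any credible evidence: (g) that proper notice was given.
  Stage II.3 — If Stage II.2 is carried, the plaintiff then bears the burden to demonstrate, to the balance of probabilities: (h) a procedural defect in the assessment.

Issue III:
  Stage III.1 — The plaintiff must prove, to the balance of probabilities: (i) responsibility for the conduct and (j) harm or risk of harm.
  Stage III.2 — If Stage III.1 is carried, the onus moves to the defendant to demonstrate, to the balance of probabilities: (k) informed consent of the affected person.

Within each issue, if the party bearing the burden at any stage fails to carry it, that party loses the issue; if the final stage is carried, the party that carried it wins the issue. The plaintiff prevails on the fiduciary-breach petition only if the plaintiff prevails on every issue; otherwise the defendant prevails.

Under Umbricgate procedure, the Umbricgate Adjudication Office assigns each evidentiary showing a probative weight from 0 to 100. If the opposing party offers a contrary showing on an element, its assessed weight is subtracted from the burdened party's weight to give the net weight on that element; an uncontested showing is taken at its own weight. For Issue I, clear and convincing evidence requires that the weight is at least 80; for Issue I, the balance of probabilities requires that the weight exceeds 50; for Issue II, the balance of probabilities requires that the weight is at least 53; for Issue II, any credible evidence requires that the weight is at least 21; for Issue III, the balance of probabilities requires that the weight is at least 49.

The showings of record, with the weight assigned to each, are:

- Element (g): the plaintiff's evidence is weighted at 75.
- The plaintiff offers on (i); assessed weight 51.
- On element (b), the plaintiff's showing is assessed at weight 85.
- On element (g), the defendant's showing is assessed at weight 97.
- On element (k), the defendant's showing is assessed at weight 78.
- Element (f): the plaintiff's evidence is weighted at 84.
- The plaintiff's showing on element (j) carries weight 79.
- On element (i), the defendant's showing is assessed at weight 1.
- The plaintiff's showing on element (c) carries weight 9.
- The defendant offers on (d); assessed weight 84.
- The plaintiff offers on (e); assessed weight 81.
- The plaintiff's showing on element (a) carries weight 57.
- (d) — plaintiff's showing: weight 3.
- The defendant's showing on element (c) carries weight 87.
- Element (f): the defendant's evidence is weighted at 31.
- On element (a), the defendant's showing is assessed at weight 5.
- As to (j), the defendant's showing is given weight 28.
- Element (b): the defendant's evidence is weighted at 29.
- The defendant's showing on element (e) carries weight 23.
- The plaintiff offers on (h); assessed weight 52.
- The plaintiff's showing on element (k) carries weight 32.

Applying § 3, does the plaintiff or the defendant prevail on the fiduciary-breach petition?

— Issue I —
At Stage I.1 the plaintiff must meet the balance of probabilities (weight exceeds 50): on (a) the weight is 57 less the opposing 5 gives net 52, which does exceed 50, so (a) meets the standard; on (b) the weight is 85 less the opposing 29 gives net 56, > 50, so (b) meets the standard.
  All elements met. The burden passes to the defendant.
At Stage I.2 the defendant must meet clear and convincing evidence (weight is at least 80): on (c) the weight is 87 less the opposing 9 gives net 78, < 80, so (c) does not meet the standard; on (d) the weight is 84 less the opposing 3 gives net 81, ≥ 80, so (d) meets the standard.
  Not every element is met, so the defendant fails to carry Stage I.2.
The analysis ends at Stage I.2; the plaintiff prevails on this issue.
— Issue II —
At Stage II.1 the plaintiff must meet the balance of probabilities (weight is at least 53): on (e) the weight is 81 less the opposing 23 gives net 58, ≥ 53, so (e) meets the standard; on (f) the weight is 84 less the opposing 31 gives net 53, ≥ 53, so (f) meets the standard.
  The plaintiff carries Stage II.1; the defendant now bears the burden.
At Stage II.2 the defendant must meet any credible evidence (weight is at least 21): on (g) the weight is 97 less the opposing 75 gives net 22, which does reach 21, so (g) meets the standard.
  Stage II.2 carried; the burden shifts to the plaintiff.
At Stage II.3 the plaintiff must meet the balance of probabilities (weight is at least 53): on (h) the weight is 52, which does not reach 53, so (h) does not meet the standard.
  Stage II.3 not carried; the plaintiff fails its burden.
So the defendant prevails on this issue.
— Issue III —
Stage III.1 (plaintiff, the balance of probabilities, weight is at least 49): (i) net 51−1=50 ≥ 49 — meets; (j) net 79−28=51 ≥ 49 — meets.
  The plaintiff carries Stage III.1; the defendant now bears the burden.
Stage III.2 (defendant, the balance of probabilities, weight is at least 49): (k) net 78−32=46 < 49 — fails.
  Stage III.2 not carried; the defendant fails its burden.
So the plaintiff prevails on this issue.
Per-issue: Issue I → plaintiff; Issue II → defendant; Issue III → plaintiff. The plaintiff must prevail on every issue; overall, the defendant prevails.

defendant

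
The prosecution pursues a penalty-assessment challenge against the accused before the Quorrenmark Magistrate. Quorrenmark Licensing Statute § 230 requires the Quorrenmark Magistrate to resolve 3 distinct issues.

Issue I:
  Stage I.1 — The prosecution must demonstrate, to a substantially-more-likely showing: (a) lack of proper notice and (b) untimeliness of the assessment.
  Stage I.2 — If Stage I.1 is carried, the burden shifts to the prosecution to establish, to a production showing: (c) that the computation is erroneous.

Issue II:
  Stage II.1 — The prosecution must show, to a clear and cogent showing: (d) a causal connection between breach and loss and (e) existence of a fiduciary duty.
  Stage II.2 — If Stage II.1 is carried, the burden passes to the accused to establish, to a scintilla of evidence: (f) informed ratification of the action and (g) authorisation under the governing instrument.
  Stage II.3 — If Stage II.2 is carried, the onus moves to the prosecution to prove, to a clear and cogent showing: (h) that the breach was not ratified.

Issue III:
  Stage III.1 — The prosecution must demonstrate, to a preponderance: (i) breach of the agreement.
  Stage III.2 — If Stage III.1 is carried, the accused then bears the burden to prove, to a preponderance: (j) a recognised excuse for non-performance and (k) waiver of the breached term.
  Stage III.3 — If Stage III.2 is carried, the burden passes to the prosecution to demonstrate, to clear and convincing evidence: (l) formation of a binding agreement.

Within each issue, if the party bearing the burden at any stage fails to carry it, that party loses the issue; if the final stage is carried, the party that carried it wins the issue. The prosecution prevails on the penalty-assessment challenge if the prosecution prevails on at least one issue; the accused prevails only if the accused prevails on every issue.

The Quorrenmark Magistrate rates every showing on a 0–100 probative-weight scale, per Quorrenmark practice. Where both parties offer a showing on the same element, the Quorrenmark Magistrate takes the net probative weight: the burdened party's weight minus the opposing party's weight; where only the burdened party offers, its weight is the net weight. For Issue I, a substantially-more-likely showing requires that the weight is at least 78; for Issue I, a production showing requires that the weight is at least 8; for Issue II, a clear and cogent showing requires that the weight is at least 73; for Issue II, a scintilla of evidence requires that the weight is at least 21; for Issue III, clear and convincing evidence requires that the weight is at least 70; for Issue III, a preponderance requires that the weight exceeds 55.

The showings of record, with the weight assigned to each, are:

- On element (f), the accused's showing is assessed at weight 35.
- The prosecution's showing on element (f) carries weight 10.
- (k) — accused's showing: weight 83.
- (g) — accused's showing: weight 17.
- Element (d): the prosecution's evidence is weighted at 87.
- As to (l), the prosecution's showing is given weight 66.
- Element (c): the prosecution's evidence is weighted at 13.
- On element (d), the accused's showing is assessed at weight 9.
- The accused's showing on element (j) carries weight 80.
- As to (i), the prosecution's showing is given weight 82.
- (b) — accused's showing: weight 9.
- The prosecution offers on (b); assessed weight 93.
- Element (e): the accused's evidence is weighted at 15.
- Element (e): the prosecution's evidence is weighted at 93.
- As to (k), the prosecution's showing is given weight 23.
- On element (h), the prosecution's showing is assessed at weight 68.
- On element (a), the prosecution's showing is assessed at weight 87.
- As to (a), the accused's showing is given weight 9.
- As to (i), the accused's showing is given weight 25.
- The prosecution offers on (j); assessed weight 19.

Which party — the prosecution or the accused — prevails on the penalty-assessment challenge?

— Issue I —
Stage I.1 (prosecution, a substantially-more-likely showing, weight is at least 78): (a) net 87−9=78 ≥ 78 — meets; (b) net 93−9=84 ≥ 78 — meets.
  Stage I.1 is satisfied; the prosecution continues to bear the burden.
Stage I.2 (prosecution, a production showing, weight is at least 8): (c) 13 ≥ 8 — meets.
  Stage I.2 carried; the final stage is satisfied.
With every stage satisfied, the prosecution prevails on this issue.
— Issue II —
Stage II.1 (prosecution, a clear and cogent showing, weight is at least 73): (d) net 87−9=78 ≥ 73 — meets; (e) net 93−15=78 ≥ 73 — meets.
  All elements met. The burden passes to the accused.
Stage II.2 (accused, a scintilla of evidence, weight is at least 21): (f) net 35−10=25 ≥ 21 — meets; (g) 17 < 21 — fails.
  The accused does not carry Stage II.2.
So the prosecution prevails on this issue.
— Issue III —
At Stage III.1 the prosecution must meet a preponderance (weight exceeds 55): on (i) the weight is 82 less the opposing 25 gives net 57, which does exceed 55, so (i) meets the standard.
  Stage III.1 carried; the burden shifts to the accused.
At Stage III.2 the accused must meet a preponderance (weight exceeds 55): on (j) the weight is 80 less the opposing 19 gives net 61, > 55, so (j) meets the standard; on (k) the weight is 83 less the opposing 23 gives net 60, > 55, so (k) meets the standard.
  All elements met. The burden passes to the prosecution.
At Stage III.3 the prosecution must meet clear and convincing evidence (weight is at least 70): on (l) the weight is 66, which does not reach 70, so (l) does not meet the standard.
  Stage III.3 not carried; the prosecution fails its burden.
The accused prevails on this issue.
Per-issue: Issue I → prosecution; Issue II → prosecution; Issue III → accused. The prosecution must prevail on at least one issue; overall, the prosecution prevails.

prosecution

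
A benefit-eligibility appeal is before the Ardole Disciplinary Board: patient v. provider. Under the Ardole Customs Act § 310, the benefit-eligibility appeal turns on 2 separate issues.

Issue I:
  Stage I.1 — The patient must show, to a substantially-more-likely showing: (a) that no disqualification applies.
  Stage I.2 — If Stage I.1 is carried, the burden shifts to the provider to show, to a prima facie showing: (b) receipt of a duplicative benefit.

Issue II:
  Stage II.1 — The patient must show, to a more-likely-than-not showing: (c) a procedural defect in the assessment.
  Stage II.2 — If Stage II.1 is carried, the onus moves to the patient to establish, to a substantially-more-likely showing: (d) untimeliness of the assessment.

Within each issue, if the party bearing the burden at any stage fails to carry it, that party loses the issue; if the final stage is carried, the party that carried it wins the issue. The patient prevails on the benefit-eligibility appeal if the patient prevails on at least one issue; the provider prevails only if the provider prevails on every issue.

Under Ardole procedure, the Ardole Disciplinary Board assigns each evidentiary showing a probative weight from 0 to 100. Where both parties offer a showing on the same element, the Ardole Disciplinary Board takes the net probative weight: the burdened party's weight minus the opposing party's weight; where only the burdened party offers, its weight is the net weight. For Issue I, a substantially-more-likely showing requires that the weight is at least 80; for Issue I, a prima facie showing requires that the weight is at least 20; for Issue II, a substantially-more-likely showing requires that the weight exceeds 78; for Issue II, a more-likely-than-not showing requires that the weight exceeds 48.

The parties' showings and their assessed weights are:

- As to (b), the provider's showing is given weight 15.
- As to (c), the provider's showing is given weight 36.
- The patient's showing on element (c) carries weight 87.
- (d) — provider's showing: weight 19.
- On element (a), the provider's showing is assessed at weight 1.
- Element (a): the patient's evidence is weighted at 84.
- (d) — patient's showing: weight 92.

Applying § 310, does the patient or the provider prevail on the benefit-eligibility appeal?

patient

— Issue I —
Stage I.1 — burden on patient; standard: a substantially-more-likely showing (weight is at least 80).
    (a): 84 − 1 = 83 ≥ 80 [met]
  All elements met. The burden passes to the provider.
Stage I.2 — burden on provider; standard: a prima facie showing (weight is at least 20).
    (b): 15 < 20 [not met]
  The provider does not carry Stage I.2.
The analysis ends at Stage I.2; the patient prevails on this issue.
— Issue II —
Stage II.1 (patient, a more-likely-than-not showing, weight exceeds 48): (c) net 87−36=51 > 48 — meets.
  Stage II.1 is satisfied; the patient continues to bear the burden.
Stage II.2 (patient, a substantially-more-likely showing, weight exceeds 78): (d) net 92−19=73 ≤ 78 — fails.
  The patient does not carry Stage II.2.
The provider prevails on this issue.
Per-issue: Issue I → patient; Issue II → provider. The patient must prevail on at least one issue; overall, the patient prevails.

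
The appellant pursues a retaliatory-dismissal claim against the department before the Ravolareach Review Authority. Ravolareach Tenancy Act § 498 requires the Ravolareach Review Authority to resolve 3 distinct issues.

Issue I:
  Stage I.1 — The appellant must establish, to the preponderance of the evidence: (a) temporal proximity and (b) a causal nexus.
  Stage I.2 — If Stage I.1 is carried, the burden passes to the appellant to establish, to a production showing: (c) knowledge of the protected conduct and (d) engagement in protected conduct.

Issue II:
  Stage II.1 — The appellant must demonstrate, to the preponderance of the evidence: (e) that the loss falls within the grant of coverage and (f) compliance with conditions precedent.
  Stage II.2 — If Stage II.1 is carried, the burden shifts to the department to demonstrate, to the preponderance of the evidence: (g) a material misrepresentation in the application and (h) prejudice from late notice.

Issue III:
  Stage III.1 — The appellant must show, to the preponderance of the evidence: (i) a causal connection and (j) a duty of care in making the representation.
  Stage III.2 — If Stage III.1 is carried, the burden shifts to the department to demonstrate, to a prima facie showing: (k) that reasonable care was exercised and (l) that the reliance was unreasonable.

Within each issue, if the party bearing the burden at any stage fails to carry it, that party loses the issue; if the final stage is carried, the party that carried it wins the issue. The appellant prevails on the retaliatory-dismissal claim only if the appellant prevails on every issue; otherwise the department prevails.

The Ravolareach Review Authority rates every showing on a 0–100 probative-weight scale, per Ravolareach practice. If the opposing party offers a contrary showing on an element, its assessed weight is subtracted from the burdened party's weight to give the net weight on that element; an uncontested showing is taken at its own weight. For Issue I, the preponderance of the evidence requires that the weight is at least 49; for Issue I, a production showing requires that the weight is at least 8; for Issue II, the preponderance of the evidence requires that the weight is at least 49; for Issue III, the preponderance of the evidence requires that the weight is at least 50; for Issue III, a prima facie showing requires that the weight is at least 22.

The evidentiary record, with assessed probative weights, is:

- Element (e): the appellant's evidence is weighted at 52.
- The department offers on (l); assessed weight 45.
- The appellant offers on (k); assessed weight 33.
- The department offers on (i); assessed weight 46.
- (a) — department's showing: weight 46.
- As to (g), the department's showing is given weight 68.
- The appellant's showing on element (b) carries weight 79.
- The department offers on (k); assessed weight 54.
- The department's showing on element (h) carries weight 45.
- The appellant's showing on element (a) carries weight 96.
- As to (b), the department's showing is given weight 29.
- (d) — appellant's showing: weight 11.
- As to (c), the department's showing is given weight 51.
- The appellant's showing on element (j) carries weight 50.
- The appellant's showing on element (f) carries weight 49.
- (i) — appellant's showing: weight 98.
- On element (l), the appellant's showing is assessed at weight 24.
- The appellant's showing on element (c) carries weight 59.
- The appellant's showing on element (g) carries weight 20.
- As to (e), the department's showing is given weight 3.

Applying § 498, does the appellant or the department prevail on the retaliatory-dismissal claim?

— Issue I —
At Stage I.1 the appellant must meet the preponderance of the evidence (weight is at least 49): on (a) the weight is 96 less the opposing 46 gives net 50, which does reach 49, so (a) meets the standard; on (b) the weight is 79 less the opposing 29 gives net 50, ≥ 49, so (b) meets the standard.
  All elements met. The appellant retains the burden for Stage I.2.
At Stage I.2 the appellant must meet a production showing (weight is at least 8): on (c) the weight is 59 less the opposing 51 gives net 8, which does reach 8, so (c) meets the standard; on (d) the weight is 11, ≥ 8, so (d) meets the standard.
  All elements met at the final stage.
With every stage satisfied, the appellant prevails on this issue.
— Issue II —
At Stage II.1 the appellant must meet the preponderance of the evidence (weight is at least 49): on (e) the weight is 52 less the opposing 3 gives net 49, ≥ 49, so (e) meets the standard; on (f) the weight is 49, ≥ 49, so (f) meets the standard.
  Stage II.1 carried; the burden shifts to the department.
At Stage II.2 the department must meet the preponderance of the evidence (weight is at least 49): on (g) the weight is 68 less the opposing 20 gives net 48, < 49, so (g) does not meet the standard; on (h) the weight is 45, which does not reach 49, so (h) does not meet the standard.
  The department does not carry Stage II.2.
The analysis ends at Stage II.2; the appellant prevails on this issue.
— Issue III —
Stage III.1 — burden on appellant; standard: the preponderance of the evidence (weight is at least 50).
    (i): 98 − 46 = 52 ≥ 50 [met]
    (j): 50 ≥ 50 [met]
  All elements met. The burden passes to the department.
Stage III.2 — burden on department; standard: a prima facie showing (weight is at least 22).
    (k): 54 − 33 = 21 < 22 [not met]
    (l): 45 − 24 = 21 < 22 [not met]
  Stage III.2 not carried; the department fails its burden.
The analysis ends at Stage III.2; the appellant prevails on this issue.
Per-issue: Issue I → appellant; Issue II → appellant; Issue III → appellant. The appellant must prevail on every issue; overall, the appellant prevails.

appellant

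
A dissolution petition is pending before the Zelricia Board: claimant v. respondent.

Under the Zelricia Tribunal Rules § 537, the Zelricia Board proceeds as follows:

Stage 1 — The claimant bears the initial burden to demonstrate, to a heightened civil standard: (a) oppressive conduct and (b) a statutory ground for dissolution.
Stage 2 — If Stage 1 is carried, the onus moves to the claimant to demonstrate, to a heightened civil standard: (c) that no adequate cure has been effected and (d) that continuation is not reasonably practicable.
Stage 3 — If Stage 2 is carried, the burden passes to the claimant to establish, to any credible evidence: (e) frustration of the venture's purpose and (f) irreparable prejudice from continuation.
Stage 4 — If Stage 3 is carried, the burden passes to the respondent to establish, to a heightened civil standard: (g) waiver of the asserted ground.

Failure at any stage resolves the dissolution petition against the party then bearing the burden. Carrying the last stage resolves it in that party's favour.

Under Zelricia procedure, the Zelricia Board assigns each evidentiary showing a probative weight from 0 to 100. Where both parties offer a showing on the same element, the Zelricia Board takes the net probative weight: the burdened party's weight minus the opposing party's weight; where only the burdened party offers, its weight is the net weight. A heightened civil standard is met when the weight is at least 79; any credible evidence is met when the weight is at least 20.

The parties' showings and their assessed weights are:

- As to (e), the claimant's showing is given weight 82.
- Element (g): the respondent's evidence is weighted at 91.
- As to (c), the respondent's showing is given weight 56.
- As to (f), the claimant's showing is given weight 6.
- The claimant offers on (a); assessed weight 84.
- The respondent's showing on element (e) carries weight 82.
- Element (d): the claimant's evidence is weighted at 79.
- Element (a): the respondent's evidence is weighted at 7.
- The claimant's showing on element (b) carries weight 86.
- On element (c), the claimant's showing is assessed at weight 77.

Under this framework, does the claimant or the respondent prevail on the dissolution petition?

Stage 1 (claimant, a heightened civil standard, weight is at least 79): (a) net 84−7=77 < 79 — fails; (b) 86 ≥ 79 — meets.
  Stage 1 not carried; the claimant fails its burden.
So the respondent prevails.

respondent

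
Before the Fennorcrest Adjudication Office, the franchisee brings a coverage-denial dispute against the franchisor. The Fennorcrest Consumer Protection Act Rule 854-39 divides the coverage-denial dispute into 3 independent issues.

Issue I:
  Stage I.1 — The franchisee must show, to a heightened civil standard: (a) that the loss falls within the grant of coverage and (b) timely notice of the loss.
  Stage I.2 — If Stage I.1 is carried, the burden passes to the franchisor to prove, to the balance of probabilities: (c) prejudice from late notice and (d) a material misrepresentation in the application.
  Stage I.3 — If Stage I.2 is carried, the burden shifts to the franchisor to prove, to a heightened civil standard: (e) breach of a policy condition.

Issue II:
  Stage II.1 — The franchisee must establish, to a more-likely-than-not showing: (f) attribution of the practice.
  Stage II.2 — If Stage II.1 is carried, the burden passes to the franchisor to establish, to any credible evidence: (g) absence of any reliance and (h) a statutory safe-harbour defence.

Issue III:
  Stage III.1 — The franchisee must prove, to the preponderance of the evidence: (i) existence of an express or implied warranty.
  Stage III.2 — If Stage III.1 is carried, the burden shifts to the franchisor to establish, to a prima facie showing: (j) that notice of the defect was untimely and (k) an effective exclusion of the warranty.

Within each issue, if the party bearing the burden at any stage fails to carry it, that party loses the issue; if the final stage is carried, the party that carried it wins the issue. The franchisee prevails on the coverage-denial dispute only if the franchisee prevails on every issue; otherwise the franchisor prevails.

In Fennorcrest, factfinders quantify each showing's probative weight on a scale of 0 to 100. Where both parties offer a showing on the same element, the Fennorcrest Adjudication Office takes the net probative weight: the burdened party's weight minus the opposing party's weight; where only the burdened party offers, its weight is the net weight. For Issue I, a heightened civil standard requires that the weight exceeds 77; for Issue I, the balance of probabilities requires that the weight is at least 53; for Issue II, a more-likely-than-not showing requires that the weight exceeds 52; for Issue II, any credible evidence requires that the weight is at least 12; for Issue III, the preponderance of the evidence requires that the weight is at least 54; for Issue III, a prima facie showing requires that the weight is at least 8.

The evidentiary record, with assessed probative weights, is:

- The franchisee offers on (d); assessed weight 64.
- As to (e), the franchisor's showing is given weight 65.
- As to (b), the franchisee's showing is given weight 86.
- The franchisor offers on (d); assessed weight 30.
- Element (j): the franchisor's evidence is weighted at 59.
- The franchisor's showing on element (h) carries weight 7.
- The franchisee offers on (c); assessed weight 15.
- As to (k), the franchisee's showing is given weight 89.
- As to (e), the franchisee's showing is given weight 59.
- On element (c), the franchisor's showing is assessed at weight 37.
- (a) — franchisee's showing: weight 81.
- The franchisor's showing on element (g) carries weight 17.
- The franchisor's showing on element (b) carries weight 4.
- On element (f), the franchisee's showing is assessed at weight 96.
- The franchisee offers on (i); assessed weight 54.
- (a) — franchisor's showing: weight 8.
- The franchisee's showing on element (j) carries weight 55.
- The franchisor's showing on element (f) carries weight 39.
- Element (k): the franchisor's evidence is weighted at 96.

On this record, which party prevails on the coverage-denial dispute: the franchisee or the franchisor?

— Issue I —
At Stage I.1 the franchisee must meet a heightened civil standard (weight exceeds 77): on (a) the weight is 81 less the opposing 8 gives net 73, ≤ 77, so (a) does not meet the standard; on (b) the weight is 86 less the opposing 4 gives net 82, which does exceed 77, so (b) meets the standard.
  The franchisee does not carry Stage I.1.
The analysis ends at Stage I.1; the franchisor prevails on this issue.
— Issue II —
Stage II.1 — burden on franchisee; standard: a more-likely-than-not showing (weight exceeds 52).
    (f): 96 − 39 = 57 > 52 [met]
  Stage II.1 carried; the burden shifts to the franchisor.
Stage II.2 — burden on franchisor; standard: any credible evidence (weight is at least 12).
    (g): 17 ≥ 12 [met]
    (h): 7 < 12 [not met]
  Stage II.2 not carried; the franchisor fails its burden.
The franchisee prevails on this issue.
— Issue III —
Stage III.1 (franchisee, the preponderance of the evidence, weight is at least 54): (i) 54 ≥ 54 — meets.
  All elements met. The burden passes to the franchisor.
Stage III.2 (franchisor, a prima facie showing, weight is at least 8): (j) net 59−55=4 < 8 — fails; (k) net 96−89=7 < 8 — fails.
  Not every element is met, so the franchisor fails to carry Stage III.2.
The franchisee prevails on this issue.
Per-issue: Issue I → franchisor; Issue II → franchisee; Issue III → franchisee. The franchisee must prevail on every issue; overall, the franchisor prevails.

franchisor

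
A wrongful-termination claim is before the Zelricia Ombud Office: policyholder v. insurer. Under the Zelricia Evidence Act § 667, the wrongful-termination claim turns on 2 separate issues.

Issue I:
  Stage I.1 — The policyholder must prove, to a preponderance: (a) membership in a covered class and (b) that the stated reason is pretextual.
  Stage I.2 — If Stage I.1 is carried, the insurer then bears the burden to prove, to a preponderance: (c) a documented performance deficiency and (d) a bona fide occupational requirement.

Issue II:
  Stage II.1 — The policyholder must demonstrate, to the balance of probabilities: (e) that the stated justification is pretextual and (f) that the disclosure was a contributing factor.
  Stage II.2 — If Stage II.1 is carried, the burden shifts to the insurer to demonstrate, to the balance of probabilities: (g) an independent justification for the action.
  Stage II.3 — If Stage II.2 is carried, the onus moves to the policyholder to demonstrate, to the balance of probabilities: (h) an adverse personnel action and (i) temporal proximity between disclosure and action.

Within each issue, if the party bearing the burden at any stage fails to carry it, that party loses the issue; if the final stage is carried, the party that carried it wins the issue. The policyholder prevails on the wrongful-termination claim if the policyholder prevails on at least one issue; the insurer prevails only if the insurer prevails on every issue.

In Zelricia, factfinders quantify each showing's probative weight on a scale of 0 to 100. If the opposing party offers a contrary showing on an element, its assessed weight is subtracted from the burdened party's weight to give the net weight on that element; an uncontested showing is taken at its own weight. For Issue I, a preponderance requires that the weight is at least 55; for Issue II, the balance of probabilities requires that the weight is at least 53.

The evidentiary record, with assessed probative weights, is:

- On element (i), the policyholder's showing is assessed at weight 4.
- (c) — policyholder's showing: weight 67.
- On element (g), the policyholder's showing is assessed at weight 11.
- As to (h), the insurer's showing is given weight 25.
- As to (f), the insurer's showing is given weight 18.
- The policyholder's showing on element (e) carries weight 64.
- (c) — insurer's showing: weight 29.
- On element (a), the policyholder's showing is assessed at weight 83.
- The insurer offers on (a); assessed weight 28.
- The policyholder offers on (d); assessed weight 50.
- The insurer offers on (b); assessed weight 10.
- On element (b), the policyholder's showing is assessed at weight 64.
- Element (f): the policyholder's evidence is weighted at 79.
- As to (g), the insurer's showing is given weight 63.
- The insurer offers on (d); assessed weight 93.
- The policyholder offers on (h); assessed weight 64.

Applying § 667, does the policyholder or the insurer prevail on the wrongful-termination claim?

— Issue I —
Stage I.1 (policyholder, a preponderance, weight is at least 55): (a) net 83−28=55 ≥ 55 — meets; (b) net 64−10=54 < 55 — fails.
  Stage I.1 not carried; the policyholder fails its burden.
The analysis ends at Stage I.1; the insurer prevails on this issue.
— Issue II —
Stage II.1 — burden on policyholder; standard: the balance of probabilities (weight is at least 53).
    (e): 64 ≥ 53 [met]
    (f): 79 − 18 = 61 ≥ 53 [met]
  Stage II.1 carried; the burden shifts to the insurer.
Stage II.2 — burden on insurer; standard: the balance of probabilities (weight is at least 53).
    (g): 63 − 11 = 52 < 53 [not met]
  Not every element is met, so the insurer fails to carry Stage II.2.
The analysis ends at Stage II.2; the policyholder prevails on this issue.
Per-issue: Issue I → insurer; Issue II → policyholder. The policyholder must prevail on at least one issue; overall, the policyholder prevails.

policyholder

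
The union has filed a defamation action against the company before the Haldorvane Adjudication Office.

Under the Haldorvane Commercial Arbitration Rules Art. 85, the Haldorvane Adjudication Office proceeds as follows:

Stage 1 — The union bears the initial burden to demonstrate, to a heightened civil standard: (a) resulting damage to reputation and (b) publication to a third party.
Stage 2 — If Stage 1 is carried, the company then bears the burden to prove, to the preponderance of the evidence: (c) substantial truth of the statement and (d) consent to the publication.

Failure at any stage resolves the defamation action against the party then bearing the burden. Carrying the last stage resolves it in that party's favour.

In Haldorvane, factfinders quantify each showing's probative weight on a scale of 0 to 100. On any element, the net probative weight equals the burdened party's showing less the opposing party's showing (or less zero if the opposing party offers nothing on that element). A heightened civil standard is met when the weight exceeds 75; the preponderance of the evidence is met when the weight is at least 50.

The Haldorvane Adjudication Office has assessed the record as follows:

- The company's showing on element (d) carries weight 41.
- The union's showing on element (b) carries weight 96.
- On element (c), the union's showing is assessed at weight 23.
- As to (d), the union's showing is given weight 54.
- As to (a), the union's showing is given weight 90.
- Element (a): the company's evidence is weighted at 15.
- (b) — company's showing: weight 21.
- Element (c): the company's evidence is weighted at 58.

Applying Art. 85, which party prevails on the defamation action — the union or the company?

company

Stage 1 (union, a heightened civil standard, weight exceeds 75): (a) net 90−15=75 ≤ 75 — fails; (b) net 96−21=75 ≤ 75 — fails.
  The union does not carry Stage 1.
The analysis ends at Stage 1; the company prevails.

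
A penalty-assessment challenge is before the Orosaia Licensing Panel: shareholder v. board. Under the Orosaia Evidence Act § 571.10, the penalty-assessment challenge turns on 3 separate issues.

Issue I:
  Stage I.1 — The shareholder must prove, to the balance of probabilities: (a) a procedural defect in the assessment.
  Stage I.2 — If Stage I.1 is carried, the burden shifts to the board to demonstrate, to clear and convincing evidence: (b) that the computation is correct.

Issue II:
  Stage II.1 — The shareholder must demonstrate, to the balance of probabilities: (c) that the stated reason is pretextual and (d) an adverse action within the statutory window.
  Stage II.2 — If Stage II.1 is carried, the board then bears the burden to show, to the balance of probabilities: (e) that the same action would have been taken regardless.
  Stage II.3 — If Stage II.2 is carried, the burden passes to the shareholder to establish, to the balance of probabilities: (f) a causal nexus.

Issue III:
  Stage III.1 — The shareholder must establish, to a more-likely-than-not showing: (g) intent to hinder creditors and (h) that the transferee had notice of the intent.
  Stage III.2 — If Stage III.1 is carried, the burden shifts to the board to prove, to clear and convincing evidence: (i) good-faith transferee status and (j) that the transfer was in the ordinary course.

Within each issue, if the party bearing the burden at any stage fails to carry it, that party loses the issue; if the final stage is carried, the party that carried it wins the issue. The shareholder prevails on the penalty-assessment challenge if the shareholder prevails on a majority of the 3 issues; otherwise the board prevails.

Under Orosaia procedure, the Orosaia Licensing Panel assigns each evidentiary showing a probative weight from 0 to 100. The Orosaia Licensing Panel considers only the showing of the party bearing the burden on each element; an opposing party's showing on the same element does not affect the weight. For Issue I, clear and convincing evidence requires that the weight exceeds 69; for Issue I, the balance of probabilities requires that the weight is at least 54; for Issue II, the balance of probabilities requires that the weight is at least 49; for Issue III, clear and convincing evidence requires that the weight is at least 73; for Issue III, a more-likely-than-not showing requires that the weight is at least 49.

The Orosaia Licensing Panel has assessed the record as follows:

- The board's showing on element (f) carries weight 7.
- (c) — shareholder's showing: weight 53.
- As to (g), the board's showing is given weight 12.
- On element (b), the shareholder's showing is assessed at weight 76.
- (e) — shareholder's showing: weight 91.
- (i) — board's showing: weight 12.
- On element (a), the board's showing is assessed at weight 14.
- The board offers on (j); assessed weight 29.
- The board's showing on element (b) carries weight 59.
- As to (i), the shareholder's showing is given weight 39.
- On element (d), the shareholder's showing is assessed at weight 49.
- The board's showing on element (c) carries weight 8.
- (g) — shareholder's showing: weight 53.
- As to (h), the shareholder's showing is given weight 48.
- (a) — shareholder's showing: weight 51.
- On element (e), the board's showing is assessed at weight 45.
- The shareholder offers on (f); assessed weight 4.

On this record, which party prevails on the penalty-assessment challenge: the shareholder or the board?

— Issue I —
Stage I.1 — burden on shareholder; standard: the balance of probabilities (weight is at least 54).
    (a): 51 (board's 14 disregarded) < 54 [not met]
  Stage I.1 not carried; the shareholder fails its burden.
The board prevails on this issue.
— Issue II —
At Stage II.1 the shareholder must meet the balance of probabilities (weight is at least 49): on (c) the weight is 53 (the board's 8 is given no effect), ≥ 49, so (c) meets the standard; on (d) the weight is 49, which does reach 49, so (d) meets the standard.
  Stage II.1 is satisfied; the onus moves to the board.
At Stage II.2 the board must meet the balance of probabilities (weight is at least 49): on (e) the weight is 45 (the shareholder's 91 is given no effect), < 49, so (e) does not meet the standard.
  Not every element is met, so the board fails to carry Stage II.2.
The analysis ends at Stage II.2; the shareholder prevails on this issue.
— Issue III —
Stage III.1 (shareholder, a more-likely-than-not showing, weight is at least 49): (g) 53 (board's 12 disregarded) ≥ 49 — meets; (h) 48 < 49 — fails.
  Not every element is met, so the shareholder fails to carry Stage III.1.
So the board prevails on this issue.
Per-issue: Issue I → board; Issue II → shareholder; Issue III → board. The shareholder must prevail on a majority of issues; overall, the board prevails.

board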